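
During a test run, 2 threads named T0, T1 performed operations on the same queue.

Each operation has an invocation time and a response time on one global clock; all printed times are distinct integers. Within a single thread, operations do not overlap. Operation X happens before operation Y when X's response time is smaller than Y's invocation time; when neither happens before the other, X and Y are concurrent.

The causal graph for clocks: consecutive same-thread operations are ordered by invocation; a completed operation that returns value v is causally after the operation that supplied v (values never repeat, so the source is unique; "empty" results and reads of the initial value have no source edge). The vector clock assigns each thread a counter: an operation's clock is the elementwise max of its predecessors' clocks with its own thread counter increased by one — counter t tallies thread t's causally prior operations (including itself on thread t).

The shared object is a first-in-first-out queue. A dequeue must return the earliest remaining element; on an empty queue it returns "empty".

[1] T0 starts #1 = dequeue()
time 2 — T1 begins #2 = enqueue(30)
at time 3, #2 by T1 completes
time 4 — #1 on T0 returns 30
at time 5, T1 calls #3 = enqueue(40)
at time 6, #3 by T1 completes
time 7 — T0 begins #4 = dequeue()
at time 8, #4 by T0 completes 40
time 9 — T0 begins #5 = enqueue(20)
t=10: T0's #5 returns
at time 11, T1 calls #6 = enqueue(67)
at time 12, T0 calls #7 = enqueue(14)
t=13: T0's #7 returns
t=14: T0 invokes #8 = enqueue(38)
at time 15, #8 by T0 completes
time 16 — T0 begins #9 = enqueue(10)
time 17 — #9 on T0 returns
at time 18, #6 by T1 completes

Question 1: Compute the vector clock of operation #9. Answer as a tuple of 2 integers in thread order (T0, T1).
Answer: (6, 2)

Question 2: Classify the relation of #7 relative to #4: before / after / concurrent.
Answer: after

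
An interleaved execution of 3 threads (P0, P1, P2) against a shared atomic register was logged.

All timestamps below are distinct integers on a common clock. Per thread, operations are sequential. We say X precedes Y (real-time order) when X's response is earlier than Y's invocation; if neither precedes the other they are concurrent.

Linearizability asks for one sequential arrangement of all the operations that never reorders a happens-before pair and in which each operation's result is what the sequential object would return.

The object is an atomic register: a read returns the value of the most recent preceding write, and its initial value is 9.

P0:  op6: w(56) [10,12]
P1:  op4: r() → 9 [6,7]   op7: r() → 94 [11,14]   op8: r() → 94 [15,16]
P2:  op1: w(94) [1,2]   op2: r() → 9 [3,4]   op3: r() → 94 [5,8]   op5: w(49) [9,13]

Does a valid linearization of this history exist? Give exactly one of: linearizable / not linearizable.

not linearizable

the violation lands at event 4, op2's response at time 4: events 1..3 linearize, events 1..4 do not
the completed operations (2 total) allow one real-time order; the atomic register replay rejects it
take op1, op2: step 2 already fails, because op2 r() → 9 cannot occur there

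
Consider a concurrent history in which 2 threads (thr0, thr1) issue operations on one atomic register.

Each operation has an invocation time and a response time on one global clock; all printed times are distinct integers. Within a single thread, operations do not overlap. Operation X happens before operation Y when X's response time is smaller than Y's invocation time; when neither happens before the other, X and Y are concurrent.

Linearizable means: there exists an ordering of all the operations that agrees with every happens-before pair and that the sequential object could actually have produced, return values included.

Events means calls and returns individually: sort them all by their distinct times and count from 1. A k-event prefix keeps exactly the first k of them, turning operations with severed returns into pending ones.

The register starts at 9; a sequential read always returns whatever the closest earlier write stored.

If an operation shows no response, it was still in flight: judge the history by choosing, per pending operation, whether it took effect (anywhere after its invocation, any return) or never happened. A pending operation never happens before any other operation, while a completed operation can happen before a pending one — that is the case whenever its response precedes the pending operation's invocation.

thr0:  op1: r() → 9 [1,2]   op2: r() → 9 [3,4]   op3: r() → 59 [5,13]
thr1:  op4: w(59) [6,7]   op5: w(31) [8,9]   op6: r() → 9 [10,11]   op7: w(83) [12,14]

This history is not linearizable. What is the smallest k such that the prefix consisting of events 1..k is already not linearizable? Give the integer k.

events 1..10 are linearizable; a witness order is op1, op2, op3, op4, op5:
after step 1 (op1 r() → 9): value 9
after step 2 (op2 r() → 9): value 9
after step 3 (op3 r() (pending, included)): value 9
after step 4 (op4 w(59)): value 59
after step 5 (op5 w(31)): value 31
at event 11 (op6's time-11 response) nothing linearizes any more
including or dropping the 1 pending operation (op3) in any combination fails
for example op1, op2, op4, op5, op6 (pending dropped) fails at step 5: op6 r() → 9 is not legal there

11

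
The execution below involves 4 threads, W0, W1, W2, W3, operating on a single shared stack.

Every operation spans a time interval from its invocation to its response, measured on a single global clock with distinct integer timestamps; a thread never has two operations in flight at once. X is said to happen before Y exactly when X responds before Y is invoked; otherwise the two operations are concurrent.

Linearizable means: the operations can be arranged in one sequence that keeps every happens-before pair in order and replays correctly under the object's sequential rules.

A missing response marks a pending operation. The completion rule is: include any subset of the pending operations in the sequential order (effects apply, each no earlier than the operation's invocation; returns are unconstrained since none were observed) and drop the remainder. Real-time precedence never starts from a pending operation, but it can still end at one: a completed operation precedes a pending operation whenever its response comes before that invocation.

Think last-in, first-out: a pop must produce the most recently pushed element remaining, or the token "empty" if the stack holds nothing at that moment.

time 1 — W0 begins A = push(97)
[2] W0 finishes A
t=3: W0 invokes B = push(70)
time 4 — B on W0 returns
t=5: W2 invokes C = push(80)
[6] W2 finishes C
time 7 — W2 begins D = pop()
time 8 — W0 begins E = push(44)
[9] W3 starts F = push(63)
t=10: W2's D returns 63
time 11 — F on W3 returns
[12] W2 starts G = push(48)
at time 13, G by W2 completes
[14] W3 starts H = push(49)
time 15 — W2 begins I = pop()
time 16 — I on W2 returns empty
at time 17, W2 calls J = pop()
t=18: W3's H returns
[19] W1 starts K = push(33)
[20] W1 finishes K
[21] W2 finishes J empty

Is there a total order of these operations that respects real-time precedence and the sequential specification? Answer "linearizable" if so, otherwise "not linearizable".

the violation lands at event 16, I's response at time 16: events 1..15 linearize, events 1..16 do not
2 orders of the 7 completed stack ops respect real time; none is legal
no escape via the 2 pending operations (E, H): every completion choice fails
take A, B, C, D, F, G, I (pending dropped): step 4 already fails, because D pop() → 63 cannot occur there
take A, B, C, F, D, G, I (pending dropped): step 7 already fails, because I pop() → empty cannot occur there

not linearizable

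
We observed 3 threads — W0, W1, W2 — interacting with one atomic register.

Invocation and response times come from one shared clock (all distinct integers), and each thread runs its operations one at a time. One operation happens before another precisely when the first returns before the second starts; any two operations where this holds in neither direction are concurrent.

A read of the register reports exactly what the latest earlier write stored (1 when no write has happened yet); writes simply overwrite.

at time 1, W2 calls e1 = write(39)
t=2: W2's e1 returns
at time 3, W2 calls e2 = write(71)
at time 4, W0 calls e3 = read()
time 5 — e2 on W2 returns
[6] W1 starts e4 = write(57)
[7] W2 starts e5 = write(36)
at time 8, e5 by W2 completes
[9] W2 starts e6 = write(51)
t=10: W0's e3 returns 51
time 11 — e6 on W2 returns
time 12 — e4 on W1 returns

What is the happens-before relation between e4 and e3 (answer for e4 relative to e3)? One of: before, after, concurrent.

concurrent

e4 spans [6,12], e3 spans [4,10]
the intervals overlap in both directions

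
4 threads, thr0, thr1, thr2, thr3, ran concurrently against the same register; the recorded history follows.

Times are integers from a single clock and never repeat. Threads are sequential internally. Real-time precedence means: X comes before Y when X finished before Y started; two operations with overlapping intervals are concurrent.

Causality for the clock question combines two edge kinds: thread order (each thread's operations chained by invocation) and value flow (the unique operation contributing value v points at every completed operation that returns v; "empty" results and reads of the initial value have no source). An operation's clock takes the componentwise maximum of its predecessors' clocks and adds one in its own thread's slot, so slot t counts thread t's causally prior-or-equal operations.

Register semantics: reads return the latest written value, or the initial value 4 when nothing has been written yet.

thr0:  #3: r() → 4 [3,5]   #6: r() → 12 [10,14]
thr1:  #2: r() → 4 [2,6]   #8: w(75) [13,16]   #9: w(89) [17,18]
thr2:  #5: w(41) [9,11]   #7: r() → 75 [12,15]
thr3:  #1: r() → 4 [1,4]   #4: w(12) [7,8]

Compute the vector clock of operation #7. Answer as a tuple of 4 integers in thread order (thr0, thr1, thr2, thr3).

VC(#1, invoked at 1): no causal predecessors; +1 on thr3 → (0, 0, 0, 1)
VC(#5, invoked at 9): no causal predecessors; +1 on thr2 → (0, 0, 1, 0)
VC(#2, invoked at 2): no causal predecessors; +1 on thr1 → (0, 1, 0, 0)
VC(#3, invoked at 3): no causal predecessors; +1 on thr0 → (1, 0, 0, 0)
VC(#4, invoked at 7): max of VC(#1)=(0, 0, 0, 1), then +1 on thread thr3 → (0, 0, 0, 2)
VC(#8, invoked at 13): max of VC(#2)=(0, 1, 0, 0), then +1 on thread thr1 → (0, 2, 0, 0)
VC(#9, invoked at 17): max of VC(#8)=(0, 2, 0, 0), then +1 on thread thr1 → (0, 3, 0, 0)
VC(#7, invoked at 12): max of VC(#5)=(0, 0, 1, 0), VC(#8)=(0, 2, 0, 0), then +1 on thread thr2 → (0, 2, 2, 0)
VC(#6, invoked at 10): max of VC(#3)=(1, 0, 0, 0), VC(#4)=(0, 0, 0, 2), then +1 on thread thr0 → (2, 0, 0, 2)
target: VC(#7) = (0, 2, 2, 0)

(0, 2, 2, 0)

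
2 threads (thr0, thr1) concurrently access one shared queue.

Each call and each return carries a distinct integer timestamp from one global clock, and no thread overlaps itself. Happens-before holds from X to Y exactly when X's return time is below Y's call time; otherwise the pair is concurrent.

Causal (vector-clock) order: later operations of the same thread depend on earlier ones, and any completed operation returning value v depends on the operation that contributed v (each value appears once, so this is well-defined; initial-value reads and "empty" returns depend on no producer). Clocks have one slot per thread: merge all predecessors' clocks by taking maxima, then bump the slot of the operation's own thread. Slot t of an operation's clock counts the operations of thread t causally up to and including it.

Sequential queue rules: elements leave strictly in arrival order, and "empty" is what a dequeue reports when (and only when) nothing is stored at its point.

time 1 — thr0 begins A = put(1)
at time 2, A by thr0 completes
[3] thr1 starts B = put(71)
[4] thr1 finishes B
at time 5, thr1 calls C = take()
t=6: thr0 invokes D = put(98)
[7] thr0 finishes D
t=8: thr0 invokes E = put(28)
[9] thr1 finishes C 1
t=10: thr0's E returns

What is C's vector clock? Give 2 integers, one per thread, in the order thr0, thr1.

(1, 2)

B (invocation 3): nothing precedes it; thr1's component alone gives (0, 1)
A (invocation 1): nothing precedes it; thr0's component alone gives (1, 0)
invoked at 6, D merges VC(A)=(1, 0) and bumps thr0's slot → (2, 0)
invoked at 5, C merges VC(A)=(1, 0), VC(B)=(0, 1) and bumps thr1's slot → (1, 2)
invoked at 8, E merges VC(D)=(2, 0) and bumps thr0's slot → (3, 0)
target: VC(C) = (1, 2)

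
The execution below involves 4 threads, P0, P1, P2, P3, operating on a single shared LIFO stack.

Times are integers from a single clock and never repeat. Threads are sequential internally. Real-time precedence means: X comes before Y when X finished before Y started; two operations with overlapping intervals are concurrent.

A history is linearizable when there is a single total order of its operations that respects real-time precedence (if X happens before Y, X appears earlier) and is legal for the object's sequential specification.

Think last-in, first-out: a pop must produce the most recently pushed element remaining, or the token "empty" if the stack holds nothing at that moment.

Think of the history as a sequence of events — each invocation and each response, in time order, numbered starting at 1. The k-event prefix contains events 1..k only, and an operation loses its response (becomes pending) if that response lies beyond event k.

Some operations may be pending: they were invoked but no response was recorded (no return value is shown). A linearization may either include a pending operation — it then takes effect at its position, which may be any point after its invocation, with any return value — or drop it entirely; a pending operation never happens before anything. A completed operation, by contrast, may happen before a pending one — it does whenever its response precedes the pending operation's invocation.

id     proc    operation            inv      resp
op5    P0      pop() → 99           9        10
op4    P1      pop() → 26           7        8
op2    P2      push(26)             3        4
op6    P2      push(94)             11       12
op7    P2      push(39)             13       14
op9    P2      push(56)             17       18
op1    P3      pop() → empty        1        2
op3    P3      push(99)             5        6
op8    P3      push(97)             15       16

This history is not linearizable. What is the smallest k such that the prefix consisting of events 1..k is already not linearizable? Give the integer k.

events 1..7 are linearizable; a witness order is op1, op2, op3:
after step 1 (op1 pop() → empty): stack <>
after step 2 (op2 push(26)): stack <26>
after step 3 (op3 push(99)): stack <26,99>
once event 8 joins (op4's response, time 8), exhaustive search finds no witness
take op1, op2, op3, op4: step 4 already fails, because op4 pop() → 26 cannot occur there

8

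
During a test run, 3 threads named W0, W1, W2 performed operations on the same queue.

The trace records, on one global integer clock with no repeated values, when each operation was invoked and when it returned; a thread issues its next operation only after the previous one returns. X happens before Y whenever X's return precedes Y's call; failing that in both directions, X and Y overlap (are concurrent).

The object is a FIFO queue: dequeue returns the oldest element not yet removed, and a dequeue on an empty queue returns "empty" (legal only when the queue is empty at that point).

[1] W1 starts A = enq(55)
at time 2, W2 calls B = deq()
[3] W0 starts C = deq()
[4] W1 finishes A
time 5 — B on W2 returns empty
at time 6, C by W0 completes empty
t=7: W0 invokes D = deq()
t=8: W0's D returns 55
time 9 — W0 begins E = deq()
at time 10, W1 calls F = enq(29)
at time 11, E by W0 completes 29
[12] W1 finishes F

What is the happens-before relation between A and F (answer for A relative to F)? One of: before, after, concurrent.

A spans [1,4], F spans [10,12]
resp(A)=4 < inv(F)=10

before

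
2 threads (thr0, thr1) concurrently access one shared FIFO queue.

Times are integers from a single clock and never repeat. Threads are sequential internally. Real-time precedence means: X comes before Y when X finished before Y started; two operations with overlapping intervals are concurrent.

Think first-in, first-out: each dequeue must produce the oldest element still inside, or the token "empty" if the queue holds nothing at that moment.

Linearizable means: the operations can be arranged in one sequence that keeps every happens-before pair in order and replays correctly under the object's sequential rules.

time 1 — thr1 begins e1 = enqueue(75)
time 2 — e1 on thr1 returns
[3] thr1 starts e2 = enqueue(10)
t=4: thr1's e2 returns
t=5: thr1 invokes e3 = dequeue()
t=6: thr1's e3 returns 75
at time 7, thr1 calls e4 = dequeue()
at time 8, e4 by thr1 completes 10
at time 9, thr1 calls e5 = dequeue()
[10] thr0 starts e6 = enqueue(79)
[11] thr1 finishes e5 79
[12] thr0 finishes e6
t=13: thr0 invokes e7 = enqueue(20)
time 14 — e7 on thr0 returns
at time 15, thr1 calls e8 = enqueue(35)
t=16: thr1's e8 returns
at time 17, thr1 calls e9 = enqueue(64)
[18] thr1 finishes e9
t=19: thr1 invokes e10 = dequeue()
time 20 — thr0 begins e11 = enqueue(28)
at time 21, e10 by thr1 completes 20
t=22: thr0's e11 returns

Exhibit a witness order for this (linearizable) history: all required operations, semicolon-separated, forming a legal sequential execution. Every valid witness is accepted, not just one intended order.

after step 1 (e1 enqueue(75)): queue <75>
after step 2 (e2 enqueue(10)): queue <75,10>
after step 3 (e3 dequeue() → 75): queue <10>
after step 4 (e4 dequeue() → 10): queue <>
after step 5 (e6 enqueue(79)): queue <79>
after step 6 (e5 dequeue() → 79): queue <>
after step 7 (e7 enqueue(20)): queue <20>
after step 8 (e8 enqueue(35)): queue <20,35>
after step 9 (e9 enqueue(64)): queue <20,35,64>
after step 10 (e10 dequeue() → 20): queue <35,64>
after step 11 (e11 enqueue(28)): queue <35,64,28>

e1; e2; e3; e4; e6; e5; e7; e8; e9; e10; e11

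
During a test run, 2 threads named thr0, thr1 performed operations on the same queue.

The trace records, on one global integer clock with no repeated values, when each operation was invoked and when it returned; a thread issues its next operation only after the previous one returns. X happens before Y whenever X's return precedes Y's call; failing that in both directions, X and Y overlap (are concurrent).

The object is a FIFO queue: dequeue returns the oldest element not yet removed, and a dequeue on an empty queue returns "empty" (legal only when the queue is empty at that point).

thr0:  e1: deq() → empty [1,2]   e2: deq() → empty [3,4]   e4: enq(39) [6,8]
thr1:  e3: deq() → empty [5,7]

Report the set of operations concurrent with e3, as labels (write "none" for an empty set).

e3 spans [5,7]: anything still running between times 5 and 7 counts as concurrent
e1 [1,2]: before
e2 [3,4]: before
e4 [6,8]: concurrent

e4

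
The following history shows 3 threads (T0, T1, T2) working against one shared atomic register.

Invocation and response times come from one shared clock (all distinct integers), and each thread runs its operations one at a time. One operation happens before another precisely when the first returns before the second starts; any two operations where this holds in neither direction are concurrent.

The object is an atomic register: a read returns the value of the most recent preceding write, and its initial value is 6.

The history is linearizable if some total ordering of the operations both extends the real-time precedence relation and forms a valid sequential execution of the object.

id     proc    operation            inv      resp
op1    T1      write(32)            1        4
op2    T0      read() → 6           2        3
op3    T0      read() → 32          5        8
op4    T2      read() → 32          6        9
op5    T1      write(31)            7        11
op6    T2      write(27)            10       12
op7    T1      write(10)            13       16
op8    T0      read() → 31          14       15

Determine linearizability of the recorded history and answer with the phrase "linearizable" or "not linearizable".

linearizable

a witness: op2, op1, op3, op4, op6, op5, op8, op7
1. op2 read() → 6, leaving value 6
2. op1 write(32), leaving value 32
3. op3 read() → 32, leaving value 32
4. op4 read() → 32, leaving value 32
5. op6 write(27), leaving value 27
6. op5 write(31), leaving value 31
7. op8 read() → 31, leaving value 31
8. op7 write(10), leaving value 10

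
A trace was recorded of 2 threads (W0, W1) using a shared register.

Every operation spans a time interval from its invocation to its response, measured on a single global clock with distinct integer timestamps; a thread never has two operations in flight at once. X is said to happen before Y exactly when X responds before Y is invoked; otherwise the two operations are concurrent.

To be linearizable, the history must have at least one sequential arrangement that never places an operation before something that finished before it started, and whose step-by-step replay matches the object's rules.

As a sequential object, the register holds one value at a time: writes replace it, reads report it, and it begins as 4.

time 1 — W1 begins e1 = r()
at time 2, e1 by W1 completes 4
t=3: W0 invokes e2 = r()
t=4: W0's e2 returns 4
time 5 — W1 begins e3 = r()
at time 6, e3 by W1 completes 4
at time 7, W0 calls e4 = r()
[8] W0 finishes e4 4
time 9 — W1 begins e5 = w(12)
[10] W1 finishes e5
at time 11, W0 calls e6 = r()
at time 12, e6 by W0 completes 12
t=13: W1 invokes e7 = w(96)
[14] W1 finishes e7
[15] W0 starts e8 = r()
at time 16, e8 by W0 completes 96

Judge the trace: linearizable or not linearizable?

linearizable

one valid linearization: e1, e2, e3, e4, e5, e6, e7, e8
after step 1 (e1 r() → 4): value 4
after step 2 (e2 r() → 4): value 4
after step 3 (e3 r() → 4): value 4
after step 4 (e4 r() → 4): value 4
after step 5 (e5 w(12)): value 12
after step 6 (e6 r() → 12): value 12
after step 7 (e7 w(96)): value 96
after step 8 (e8 r() → 96): value 96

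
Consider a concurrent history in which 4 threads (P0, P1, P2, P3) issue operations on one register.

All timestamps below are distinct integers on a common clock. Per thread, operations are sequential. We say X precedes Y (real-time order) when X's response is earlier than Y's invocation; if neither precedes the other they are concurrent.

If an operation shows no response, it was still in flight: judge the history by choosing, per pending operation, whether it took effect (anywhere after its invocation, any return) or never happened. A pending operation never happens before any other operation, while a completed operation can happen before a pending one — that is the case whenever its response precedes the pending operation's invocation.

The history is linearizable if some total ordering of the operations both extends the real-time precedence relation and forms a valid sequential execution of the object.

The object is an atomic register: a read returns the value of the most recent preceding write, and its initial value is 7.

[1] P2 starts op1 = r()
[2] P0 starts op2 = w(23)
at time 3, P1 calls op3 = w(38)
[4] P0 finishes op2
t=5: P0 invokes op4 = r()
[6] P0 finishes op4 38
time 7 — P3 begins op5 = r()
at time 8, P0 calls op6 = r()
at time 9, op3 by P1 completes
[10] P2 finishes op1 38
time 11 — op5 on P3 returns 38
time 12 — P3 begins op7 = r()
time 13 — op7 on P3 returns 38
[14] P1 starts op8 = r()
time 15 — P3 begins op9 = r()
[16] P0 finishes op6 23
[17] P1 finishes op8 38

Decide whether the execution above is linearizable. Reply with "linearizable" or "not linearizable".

not linearizable

through event 15 a valid linearization exists; event 16 (op6 responding at time 16) ends that
no legal order exists: 80 real-time-consistent candidates over 7 completed register operations, all rejected
including or dropping the 2 pending operations (op8, op9) in any combination fails
sample order op1, op2, op3, op4, op5, op6, op7 (pending dropped) stalls at step 1 — op1 r() → 38 has no legal effect
sample order op1, op2, op3, op4, op5, op7, op6 (pending dropped) stalls at step 1 — op1 r() → 38 has no legal effect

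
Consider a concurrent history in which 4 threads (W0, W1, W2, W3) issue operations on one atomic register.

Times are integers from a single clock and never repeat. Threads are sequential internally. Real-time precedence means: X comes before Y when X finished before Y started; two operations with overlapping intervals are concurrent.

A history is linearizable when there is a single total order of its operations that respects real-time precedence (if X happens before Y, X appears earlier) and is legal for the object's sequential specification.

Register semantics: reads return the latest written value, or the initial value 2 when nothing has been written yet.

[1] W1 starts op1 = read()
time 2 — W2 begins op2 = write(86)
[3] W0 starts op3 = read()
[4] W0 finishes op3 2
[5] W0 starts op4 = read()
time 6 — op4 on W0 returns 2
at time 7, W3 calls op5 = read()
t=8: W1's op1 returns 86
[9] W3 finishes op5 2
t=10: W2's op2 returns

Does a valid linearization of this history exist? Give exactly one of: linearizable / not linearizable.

one valid linearization: op3, op4, op5, op2, op1
1. op3 read() → 2, leaving value 2
2. op4 read() → 2, leaving value 2
3. op5 read() → 2, leaving value 2
4. op2 write(86), leaving value 86
5. op1 read() → 86, leaving value 86

linearizable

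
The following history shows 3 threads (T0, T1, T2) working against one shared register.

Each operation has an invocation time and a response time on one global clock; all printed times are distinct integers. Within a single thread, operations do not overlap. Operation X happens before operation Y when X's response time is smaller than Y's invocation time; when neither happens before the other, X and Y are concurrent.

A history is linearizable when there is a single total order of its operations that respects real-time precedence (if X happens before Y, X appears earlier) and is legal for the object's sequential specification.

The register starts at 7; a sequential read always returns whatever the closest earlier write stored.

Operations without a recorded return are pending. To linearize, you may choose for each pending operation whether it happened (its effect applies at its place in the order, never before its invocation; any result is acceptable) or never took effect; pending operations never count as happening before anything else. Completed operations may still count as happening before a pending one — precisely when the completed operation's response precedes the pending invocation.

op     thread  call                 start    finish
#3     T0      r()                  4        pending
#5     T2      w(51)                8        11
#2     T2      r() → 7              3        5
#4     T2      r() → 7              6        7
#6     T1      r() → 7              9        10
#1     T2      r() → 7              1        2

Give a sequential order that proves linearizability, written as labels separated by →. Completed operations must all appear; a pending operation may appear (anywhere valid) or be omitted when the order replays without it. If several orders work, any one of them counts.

step 1: #1 r() → 7 — value 7
step 2: #2 r() → 7 — value 7
step 3: #3 r() (pending, included) — value 7
step 4: #4 r() → 7 — value 7
step 5: #6 r() → 7 — value 7
step 6: #5 w(51) — value 51

#1 → #2 → #3 → #4 → #6 → #5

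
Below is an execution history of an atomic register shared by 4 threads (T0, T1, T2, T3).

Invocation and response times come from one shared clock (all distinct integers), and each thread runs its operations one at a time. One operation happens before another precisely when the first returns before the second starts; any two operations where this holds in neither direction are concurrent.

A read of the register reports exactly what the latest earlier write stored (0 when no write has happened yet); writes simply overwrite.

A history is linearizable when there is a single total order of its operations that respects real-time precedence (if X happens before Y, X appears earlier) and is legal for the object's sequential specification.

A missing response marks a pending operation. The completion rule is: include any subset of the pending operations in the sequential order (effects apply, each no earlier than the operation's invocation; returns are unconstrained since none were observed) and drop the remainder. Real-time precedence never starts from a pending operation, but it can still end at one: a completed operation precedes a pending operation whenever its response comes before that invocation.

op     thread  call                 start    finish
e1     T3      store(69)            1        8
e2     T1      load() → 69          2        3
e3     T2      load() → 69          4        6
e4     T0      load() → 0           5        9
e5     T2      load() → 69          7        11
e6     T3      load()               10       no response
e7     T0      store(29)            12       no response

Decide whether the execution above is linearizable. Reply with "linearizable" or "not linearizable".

events 1..8 are fine; event 9 — the response of e4 at time 9 — makes the prefix non-linearizable
8 orders of the 4 completed atomic register ops respect real time; none is legal
including or dropping the 1 pending operation (e5) in any combination fails
e.g. e1, e2, e3, e4 (pending dropped): illegal at step 4, since e4 load() → 0 cannot apply there
e.g. e1, e2, e4, e3 (pending dropped): illegal at step 3, since e4 load() → 0 cannot apply there

not linearizable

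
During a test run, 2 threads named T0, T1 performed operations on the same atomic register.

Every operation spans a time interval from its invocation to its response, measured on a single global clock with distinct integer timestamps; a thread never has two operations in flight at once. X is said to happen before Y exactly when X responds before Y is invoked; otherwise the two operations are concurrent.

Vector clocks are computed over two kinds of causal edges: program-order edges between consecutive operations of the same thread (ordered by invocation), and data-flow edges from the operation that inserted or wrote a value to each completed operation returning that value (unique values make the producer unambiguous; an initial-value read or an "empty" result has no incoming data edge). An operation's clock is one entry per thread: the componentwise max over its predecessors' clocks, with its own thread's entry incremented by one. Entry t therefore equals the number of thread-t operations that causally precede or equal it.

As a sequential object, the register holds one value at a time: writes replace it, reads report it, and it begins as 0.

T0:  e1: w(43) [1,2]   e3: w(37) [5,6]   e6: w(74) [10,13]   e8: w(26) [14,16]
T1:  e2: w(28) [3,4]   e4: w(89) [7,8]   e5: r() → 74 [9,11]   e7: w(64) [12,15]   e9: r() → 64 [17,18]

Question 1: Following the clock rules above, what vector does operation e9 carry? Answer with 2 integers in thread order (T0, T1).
(3, 5)

no predecessors for e2 (invoked 3): T1 increments from zero → (0, 1)
no predecessors for e1 (invoked 1): T0 increments from zero → (1, 0)
merge at e4 (invoked 7): VC(e2)=(0, 1), own-thread bump on T1 → (0, 2)
merge at e3 (invoked 5): VC(e1)=(1, 0), own-thread bump on T0 → (2, 0)
merge at e6 (invoked 10): VC(e3)=(2, 0), own-thread bump on T0 → (3, 0)
merge at e8 (invoked 14): VC(e6)=(3, 0), own-thread bump on T0 → (4, 0)
merge at e5 (invoked 9): VC(e4)=(0, 2), VC(e6)=(3, 0), own-thread bump on T1 → (3, 3)
merge at e7 (invoked 12): VC(e5)=(3, 3), own-thread bump on T1 → (3, 4)
merge at e9 (invoked 17): VC(e7)=(3, 4), own-thread bump on T1 → (3, 5)
target: VC(e9) = (3, 5)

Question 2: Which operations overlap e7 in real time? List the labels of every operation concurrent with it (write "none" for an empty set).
e6, e8

overlap test against e7 [12,15]: concurrent iff the interval meets 12..15
e1 [1,2]: before
e2 [3,4]: before
e3 [5,6]: before
e4 [7,8]: before
e5 [9,11]: before
e6 [10,13]: concurrent
e8 [14,16]: concurrent
e9 [17,18]: after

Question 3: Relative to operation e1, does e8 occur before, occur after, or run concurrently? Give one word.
after

e8 spans [14,16], e1 spans [1,2]
resp(e1)=2 < inv(e8)=14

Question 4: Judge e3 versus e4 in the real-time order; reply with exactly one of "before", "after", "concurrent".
before

e3 spans [5,6], e4 spans [7,8]
resp(e3)=6 < inv(e4)=7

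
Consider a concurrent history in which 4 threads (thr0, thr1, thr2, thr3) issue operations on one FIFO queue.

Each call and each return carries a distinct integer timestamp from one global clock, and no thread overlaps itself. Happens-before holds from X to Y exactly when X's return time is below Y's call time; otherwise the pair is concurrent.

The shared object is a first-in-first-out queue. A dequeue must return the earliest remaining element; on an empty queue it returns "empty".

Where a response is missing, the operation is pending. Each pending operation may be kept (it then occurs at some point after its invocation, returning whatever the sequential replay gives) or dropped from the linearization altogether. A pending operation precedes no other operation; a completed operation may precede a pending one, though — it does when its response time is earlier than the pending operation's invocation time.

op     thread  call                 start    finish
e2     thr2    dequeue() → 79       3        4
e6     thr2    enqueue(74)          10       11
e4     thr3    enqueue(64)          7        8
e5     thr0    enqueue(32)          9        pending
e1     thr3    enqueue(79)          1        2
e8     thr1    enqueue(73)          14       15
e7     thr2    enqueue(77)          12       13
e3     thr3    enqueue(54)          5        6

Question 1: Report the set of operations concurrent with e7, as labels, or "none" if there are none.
Answer: e5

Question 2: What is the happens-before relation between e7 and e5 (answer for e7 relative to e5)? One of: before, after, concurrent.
Answer: concurrent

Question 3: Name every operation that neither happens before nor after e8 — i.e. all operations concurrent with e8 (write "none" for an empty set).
Answer: e5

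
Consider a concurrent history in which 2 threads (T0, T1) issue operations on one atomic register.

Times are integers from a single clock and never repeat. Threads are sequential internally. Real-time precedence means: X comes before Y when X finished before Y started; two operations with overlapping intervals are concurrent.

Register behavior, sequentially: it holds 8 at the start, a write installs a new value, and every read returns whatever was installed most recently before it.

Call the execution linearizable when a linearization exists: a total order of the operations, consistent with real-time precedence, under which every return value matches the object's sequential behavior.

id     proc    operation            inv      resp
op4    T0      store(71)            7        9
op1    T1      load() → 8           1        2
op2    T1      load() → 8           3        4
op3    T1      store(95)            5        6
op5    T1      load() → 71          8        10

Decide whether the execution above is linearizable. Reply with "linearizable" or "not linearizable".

linearizable

one valid linearization: op1, op2, op3, op4, op5
after step 1 (op1 load() → 8): value 8
after step 2 (op2 load() → 8): value 8
after step 3 (op3 store(95)): value 95
after step 4 (op4 store(71)): value 71
after step 5 (op5 load() → 71): value 71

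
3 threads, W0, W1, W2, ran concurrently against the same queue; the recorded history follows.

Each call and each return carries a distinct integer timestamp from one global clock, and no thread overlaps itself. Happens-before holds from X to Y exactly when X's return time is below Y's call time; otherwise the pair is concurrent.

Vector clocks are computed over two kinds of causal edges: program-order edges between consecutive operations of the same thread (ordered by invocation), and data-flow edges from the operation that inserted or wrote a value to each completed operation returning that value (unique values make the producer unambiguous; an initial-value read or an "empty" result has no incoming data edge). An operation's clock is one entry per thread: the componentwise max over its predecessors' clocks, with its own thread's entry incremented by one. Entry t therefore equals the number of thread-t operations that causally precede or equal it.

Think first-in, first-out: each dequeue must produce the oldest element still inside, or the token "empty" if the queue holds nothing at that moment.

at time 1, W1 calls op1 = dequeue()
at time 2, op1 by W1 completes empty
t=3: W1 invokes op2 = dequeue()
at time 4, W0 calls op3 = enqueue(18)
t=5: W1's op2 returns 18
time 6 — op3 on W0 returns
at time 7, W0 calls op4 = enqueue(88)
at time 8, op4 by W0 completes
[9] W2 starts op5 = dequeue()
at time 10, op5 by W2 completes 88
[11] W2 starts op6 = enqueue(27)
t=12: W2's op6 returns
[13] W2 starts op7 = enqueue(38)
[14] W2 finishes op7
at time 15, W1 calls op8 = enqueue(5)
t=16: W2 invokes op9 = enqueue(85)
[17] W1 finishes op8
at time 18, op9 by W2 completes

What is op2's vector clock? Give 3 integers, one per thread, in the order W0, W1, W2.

op1 (invocation 1): nothing precedes it; W1's component alone gives (0, 1, 0)
op3 (invocation 4): nothing precedes it; W0's component alone gives (1, 0, 0)
op4 (invocation 7): componentwise max over VC(op3)=(1, 0, 0), +1 at W0, giving (2, 0, 0)
op2 (invocation 3): componentwise max over VC(op1)=(0, 1, 0), VC(op3)=(1, 0, 0), +1 at W1, giving (1, 2, 0)
op5 (invocation 9): componentwise max over VC(op4)=(2, 0, 0), +1 at W2, giving (2, 0, 1)
op8 (invocation 15): componentwise max over VC(op2)=(1, 2, 0), +1 at W1, giving (1, 3, 0)
op6 (invocation 11): componentwise max over VC(op5)=(2, 0, 1), +1 at W2, giving (2, 0, 2)
op7 (invocation 13): componentwise max over VC(op6)=(2, 0, 2), +1 at W2, giving (2, 0, 3)
op9 (invocation 16): componentwise max over VC(op7)=(2, 0, 3), +1 at W2, giving (2, 0, 4)
target: VC(op2) = (1, 2, 0)

(1, 2, 0)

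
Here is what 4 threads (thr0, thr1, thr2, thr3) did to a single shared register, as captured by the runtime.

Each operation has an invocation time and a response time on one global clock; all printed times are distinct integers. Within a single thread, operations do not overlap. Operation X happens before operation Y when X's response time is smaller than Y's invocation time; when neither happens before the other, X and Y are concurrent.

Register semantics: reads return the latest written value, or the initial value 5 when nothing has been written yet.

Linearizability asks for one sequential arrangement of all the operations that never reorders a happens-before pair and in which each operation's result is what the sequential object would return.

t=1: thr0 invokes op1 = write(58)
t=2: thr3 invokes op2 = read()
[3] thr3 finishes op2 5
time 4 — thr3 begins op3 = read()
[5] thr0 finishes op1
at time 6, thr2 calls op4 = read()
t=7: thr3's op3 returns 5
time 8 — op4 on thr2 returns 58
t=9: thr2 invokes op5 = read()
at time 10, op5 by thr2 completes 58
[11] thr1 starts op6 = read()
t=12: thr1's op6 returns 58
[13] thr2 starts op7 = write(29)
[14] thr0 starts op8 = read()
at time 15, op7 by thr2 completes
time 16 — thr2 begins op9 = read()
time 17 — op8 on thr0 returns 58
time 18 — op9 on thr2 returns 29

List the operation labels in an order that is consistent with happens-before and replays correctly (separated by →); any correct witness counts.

1. op2 read() → 5, leaving value 5
2. op3 read() → 5, leaving value 5
3. op1 write(58), leaving value 58
4. op4 read() → 58, leaving value 58
5. op5 read() → 58, leaving value 58
6. op6 read() → 58, leaving value 58
7. op8 read() → 58, leaving value 58
8. op7 write(29), leaving value 29
9. op9 read() → 29, leaving value 29

op2 → op3 → op1 → op4 → op5 → op6 → op8 → op7 → op9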